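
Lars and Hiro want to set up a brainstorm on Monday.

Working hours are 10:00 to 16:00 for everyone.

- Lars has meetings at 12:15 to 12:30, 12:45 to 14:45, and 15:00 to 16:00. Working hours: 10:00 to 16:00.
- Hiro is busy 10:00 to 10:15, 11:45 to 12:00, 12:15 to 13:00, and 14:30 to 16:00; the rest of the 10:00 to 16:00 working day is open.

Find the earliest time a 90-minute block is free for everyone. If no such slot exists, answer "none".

Lars free within 10:00–16:00: 10:00–12:15, 12:30–12:45, 14:45–15:00.
Hiro free within 10:00–16:00: 10:15–11:45, 12:00–12:15, 13:00–14:30.
Lars ∩ Hiro: 10:15–11:45, 12:00–12:15.
Windows ≥ 90 min: 10:15–11:45.
Earliest such window starts at 10:15.

10:15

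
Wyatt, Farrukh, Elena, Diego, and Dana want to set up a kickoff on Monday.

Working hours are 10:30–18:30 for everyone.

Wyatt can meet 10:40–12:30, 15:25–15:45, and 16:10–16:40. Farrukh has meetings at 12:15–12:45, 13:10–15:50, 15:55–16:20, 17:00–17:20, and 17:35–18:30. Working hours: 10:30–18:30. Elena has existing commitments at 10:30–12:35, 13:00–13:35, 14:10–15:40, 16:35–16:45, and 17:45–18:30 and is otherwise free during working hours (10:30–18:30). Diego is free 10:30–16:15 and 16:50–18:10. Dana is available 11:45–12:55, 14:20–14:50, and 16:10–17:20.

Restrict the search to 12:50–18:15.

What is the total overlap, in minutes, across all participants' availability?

0 minutes

Farrukh free within 10:30–18:30: 10:30–12:15, 12:45–13:10, 15:50–15:55, 16:20–17:00, 17:20–17:35.
Elena free within 10:30–18:30: 12:35–13:00, 13:35–14:10, 15:40–16:35, 16:45–17:45.
Wyatt ∩ Farrukh: 10:40–12:15, 16:20–16:40.
Wyatt ∩ Farrukh ∩ Elena: 16:20–16:35.
Wyatt ∩ Farrukh ∩ Elena ∩ Diego: (none).
Wyatt ∩ Farrukh ∩ Elena ∩ Diego ∩ Dana: (none).
Restricted to 12:50–18:15: (none).
Total common minutes: 0.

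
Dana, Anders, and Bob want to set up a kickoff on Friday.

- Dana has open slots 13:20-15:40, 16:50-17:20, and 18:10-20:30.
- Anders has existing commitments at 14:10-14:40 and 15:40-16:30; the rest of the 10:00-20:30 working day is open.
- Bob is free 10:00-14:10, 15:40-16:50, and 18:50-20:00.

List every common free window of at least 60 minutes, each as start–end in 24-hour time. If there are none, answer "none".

18:50–20:00

Anders free within 10:00–20:30: 10:00–14:10, 14:40–15:40, 16:30–20:30.
Dana ∩ Anders: 13:20–14:10, 14:40–15:40, 16:50–17:20, 18:10–20:30.
Dana ∩ Anders ∩ Bob: 13:20–14:10, 18:50–20:00.
Windows ≥ 60 min: 18:50–20:00.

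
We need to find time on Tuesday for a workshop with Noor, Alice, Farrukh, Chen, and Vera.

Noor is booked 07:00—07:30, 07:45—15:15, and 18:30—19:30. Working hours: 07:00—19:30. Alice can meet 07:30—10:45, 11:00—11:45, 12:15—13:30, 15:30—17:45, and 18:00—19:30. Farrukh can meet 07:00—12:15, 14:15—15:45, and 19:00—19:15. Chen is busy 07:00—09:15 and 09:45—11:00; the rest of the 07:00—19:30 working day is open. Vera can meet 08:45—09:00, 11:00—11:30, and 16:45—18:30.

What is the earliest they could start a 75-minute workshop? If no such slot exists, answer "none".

Noor free within 07:00–19:30: 07:30–07:45, 15:15–18:30.
Chen free within 07:00–19:30: 09:15–09:45, 11:00–19:30.
Noor ∩ Alice: 07:30–07:45, 15:30–17:45, 18:00–18:30.
Noor ∩ Alice ∩ Farrukh: 07:30–07:45, 15:30–15:45.
Noor ∩ Alice ∩ Farrukh ∩ Chen: 15:30–15:45.
Noor ∩ Alice ∩ Farrukh ∩ Chen ∩ Vera: (none).
Windows ≥ 75 min: (none).

none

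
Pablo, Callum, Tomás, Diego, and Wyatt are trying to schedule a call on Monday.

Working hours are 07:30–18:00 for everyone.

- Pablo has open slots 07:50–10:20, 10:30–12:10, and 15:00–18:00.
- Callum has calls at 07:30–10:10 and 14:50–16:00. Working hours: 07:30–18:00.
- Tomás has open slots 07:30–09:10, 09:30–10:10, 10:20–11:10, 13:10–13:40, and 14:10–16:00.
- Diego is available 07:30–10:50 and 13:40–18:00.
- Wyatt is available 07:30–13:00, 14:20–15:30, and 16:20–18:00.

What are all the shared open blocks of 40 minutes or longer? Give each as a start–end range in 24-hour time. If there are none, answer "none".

none

Callum free within 07:30–18:00: 10:10–14:50, 16:00–18:00.
Pablo ∩ Callum: 10:10–10:20, 10:30–12:10, 16:00–18:00.
Pablo ∩ Callum ∩ Tomás: 10:30–11:10.
Pablo ∩ Callum ∩ Tomás ∩ Diego: 10:30–10:50.
Pablo ∩ Callum ∩ Tomás ∩ Diego ∩ Wyatt: 10:30–10:50.
Windows ≥ 40 min: (none).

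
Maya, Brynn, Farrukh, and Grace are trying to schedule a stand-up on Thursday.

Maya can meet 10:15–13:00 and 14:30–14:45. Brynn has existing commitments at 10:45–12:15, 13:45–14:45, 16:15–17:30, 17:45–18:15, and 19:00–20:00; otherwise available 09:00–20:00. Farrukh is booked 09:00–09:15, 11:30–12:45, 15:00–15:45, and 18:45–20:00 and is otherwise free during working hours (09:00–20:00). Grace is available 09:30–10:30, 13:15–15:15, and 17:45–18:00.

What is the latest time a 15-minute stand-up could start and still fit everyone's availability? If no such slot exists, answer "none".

Brynn free within 09:00–20:00: 09:00–10:45, 12:15–13:45, 14:45–16:15, 17:30–17:45, 18:15–19:00.
Farrukh free within 09:00–20:00: 09:15–11:30, 12:45–15:00, 15:45–18:45.
Maya ∩ Brynn: 10:15–10:45, 12:15–13:00.
Maya ∩ Brynn ∩ Farrukh: 10:15–10:45, 12:45–13:00.
Maya ∩ Brynn ∩ Farrukh ∩ Grace: 10:15–10:30.
Windows ≥ 15 min: 10:15–10:30.
Latest start in the last window 10:15–10:30 is 10:30 − 15 min = 10:15.

10:15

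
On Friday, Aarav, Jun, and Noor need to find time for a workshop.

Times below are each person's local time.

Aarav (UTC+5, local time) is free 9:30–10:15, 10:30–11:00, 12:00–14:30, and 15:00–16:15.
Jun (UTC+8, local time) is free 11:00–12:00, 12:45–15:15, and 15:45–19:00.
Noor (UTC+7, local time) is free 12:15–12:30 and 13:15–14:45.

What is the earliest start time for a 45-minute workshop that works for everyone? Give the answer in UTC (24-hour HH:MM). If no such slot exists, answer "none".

Aarav → UTC: 04:30–05:15, 05:30–06:00, 07:00–09:30, 10:00–11:15.
Jun → UTC: 03:00–04:00, 04:45–07:15, 07:45–11:00.
Noor → UTC: 05:15–05:30, 06:15–07:45.
Aarav ∩ Jun: 04:45–05:15, 05:30–06:00, 07:00–07:15, 07:45–09:30, 10:00–11:00.
Aarav ∩ Jun ∩ Noor: 07:00–07:15.
Windows ≥ 45 min: (none).

none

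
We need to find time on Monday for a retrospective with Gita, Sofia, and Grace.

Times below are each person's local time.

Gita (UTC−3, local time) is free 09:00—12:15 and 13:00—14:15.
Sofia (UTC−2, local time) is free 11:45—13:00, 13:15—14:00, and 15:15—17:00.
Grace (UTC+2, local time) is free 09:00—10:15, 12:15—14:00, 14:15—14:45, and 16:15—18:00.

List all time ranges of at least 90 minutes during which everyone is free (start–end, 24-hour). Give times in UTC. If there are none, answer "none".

Gita → UTC: 12:00–15:15, 16:00–17:15.
Sofia → UTC: 13:45–15:00, 15:15–16:00, 17:15–19:00.
Grace → UTC: 07:00–08:15, 10:15–12:00, 12:15–12:45, 14:15–16:00.
Gita ∩ Sofia: 13:45–15:00.
Gita ∩ Sofia ∩ Grace: 14:15–15:00.
Windows ≥ 90 min: (none).

none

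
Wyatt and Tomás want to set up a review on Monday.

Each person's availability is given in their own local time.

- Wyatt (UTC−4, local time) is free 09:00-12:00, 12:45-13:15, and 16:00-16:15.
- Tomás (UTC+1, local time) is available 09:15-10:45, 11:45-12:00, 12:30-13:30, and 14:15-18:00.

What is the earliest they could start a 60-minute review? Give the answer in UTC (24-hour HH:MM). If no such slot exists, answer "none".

Wyatt → UTC: 13:00–16:00, 16:45–17:15, 20:00–20:15.
Tomás → UTC: 08:15–09:45, 10:45–11:00, 11:30–12:30, 13:15–17:00.
Wyatt ∩ Tomás: 13:15–16:00, 16:45–17:00.
Windows ≥ 60 min: 13:15–16:00.
Earliest such window starts at 13:15.

13:15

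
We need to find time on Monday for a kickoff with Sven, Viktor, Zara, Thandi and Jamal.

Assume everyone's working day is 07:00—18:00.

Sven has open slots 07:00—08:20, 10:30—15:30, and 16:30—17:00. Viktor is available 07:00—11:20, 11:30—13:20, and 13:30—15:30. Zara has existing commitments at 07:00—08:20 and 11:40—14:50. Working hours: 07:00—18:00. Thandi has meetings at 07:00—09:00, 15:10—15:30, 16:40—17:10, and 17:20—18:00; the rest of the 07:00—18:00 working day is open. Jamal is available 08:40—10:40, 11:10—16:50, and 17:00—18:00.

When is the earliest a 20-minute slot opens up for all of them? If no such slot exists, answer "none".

14:50

Zara free within 07:00–18:00: 08:20–11:40, 14:50–18:00.
Thandi free within 07:00–18:00: 09:00–15:10, 15:30–16:40, 17:10–17:20.
Sven ∩ Viktor: 07:00–08:20, 10:30–11:20, 11:30–13:20, 13:30–15:30.
Sven ∩ Viktor ∩ Zara: 10:30–11:20, 11:30–11:40, 14:50–15:30.
Sven ∩ Viktor ∩ Zara ∩ Thandi: 10:30–11:20, 11:30–11:40, 14:50–15:10.
Sven ∩ Viktor ∩ Zara ∩ Thandi ∩ Jamal: 10:30–10:40, 11:10–11:20, 11:30–11:40, 14:50–15:10.
Windows ≥ 20 min: 14:50–15:10.
Earliest such window starts at 14:50.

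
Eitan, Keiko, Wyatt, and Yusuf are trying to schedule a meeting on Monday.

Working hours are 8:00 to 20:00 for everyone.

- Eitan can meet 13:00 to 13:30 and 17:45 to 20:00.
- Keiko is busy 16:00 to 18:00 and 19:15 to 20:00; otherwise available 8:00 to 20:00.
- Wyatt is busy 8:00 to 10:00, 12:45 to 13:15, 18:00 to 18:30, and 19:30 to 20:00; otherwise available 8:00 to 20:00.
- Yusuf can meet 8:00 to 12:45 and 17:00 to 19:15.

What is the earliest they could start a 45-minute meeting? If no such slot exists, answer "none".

18:30

Keiko free within 08:00–20:00: 08:00–16:00, 18:00–19:15.
Wyatt free within 08:00–20:00: 10:00–12:45, 13:15–18:00, 18:30–19:30.
Eitan ∩ Keiko: 13:00–13:30, 18:00–19:15.
Eitan ∩ Keiko ∩ Wyatt: 13:15–13:30, 18:30–19:15.
Eitan ∩ Keiko ∩ Wyatt ∩ Yusuf: 18:30–19:15.
Windows ≥ 45 min: 18:30–19:15.
Earliest such window starts at 18:30.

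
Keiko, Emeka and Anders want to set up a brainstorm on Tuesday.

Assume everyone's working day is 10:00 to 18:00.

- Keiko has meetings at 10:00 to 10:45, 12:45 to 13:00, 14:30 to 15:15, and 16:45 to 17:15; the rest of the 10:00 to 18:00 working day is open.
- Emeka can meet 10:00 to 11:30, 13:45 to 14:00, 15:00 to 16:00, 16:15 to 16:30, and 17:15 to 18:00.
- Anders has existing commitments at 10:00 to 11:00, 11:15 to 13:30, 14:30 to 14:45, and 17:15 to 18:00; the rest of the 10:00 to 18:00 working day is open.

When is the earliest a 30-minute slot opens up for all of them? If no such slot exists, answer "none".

Keiko free within 10:00–18:00: 10:45–12:45, 13:00–14:30, 15:15–16:45, 17:15–18:00.
Anders free within 10:00–18:00: 11:00–11:15, 13:30–14:30, 14:45–17:15.
Keiko ∩ Emeka: 10:45–11:30, 13:45–14:00, 15:15–16:00, 16:15–16:30, 17:15–18:00.
Keiko ∩ Emeka ∩ Anders: 11:00–11:15, 13:45–14:00, 15:15–16:00, 16:15–16:30.
Windows ≥ 30 min: 15:15–16:00.
Earliest such window starts at 15:15.

15:15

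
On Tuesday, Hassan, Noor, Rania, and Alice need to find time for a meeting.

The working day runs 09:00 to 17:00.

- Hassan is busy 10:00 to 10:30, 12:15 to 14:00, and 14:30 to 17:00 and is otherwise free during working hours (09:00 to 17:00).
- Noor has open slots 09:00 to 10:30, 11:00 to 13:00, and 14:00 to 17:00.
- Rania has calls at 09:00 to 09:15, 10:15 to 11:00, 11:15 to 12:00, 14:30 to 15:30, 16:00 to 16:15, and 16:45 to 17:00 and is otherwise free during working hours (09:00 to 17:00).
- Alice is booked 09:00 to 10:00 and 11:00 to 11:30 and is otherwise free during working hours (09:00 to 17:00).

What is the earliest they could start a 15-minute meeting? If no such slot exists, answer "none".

Hassan free within 09:00–17:00: 09:00–10:00, 10:30–12:15, 14:00–14:30.
Rania free within 09:00–17:00: 09:15–10:15, 11:00–11:15, 12:00–14:30, 15:30–16:00, 16:15–16:45.
Alice free within 09:00–17:00: 10:00–11:00, 11:30–17:00.
Hassan ∩ Noor: 09:00–10:00, 11:00–12:15, 14:00–14:30.
Hassan ∩ Noor ∩ Rania: 09:15–10:00, 11:00–11:15, 12:00–12:15, 14:00–14:30.
Hassan ∩ Noor ∩ Rania ∩ Alice: 12:00–12:15, 14:00–14:30.
Windows ≥ 15 min: 12:00–12:15, 14:00–14:30.
Earliest such window starts at 12:00.

12:00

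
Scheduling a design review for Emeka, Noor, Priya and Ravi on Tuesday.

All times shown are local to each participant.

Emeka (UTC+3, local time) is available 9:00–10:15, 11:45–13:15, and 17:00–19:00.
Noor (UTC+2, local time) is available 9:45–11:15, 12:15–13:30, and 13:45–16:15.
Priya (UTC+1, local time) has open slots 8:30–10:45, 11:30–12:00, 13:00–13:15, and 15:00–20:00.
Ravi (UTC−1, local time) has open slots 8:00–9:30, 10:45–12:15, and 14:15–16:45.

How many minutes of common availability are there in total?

Emeka → UTC: 06:00–07:15, 08:45–10:15, 14:00–16:00.
Noor → UTC: 07:45–09:15, 10:15–11:30, 11:45–14:15.
Priya → UTC: 07:30–09:45, 10:30–11:00, 12:00–12:15, 14:00–19:00.
Ravi → UTC: 09:00–10:30, 11:45–13:15, 15:15–17:45.
Emeka ∩ Noor: 08:45–09:15, 14:00–14:15.
Emeka ∩ Noor ∩ Priya: 08:45–09:15, 14:00–14:15.
Emeka ∩ Noor ∩ Priya ∩ Ravi: 09:00–09:15.
Total common minutes: 15.

15 minutes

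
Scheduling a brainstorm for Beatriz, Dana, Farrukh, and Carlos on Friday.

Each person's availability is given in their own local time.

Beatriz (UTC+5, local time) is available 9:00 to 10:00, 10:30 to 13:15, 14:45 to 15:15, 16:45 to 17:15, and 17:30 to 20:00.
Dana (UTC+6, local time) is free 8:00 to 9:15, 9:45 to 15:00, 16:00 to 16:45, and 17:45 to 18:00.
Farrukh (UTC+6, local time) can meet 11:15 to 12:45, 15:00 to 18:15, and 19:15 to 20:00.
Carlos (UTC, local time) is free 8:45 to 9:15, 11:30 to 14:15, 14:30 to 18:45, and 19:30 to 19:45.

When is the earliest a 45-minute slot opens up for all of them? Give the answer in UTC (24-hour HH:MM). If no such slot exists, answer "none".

Beatriz → UTC: 04:00–05:00, 05:30–08:15, 09:45–10:15, 11:45–12:15, 12:30–15:00.
Dana → UTC: 02:00–03:15, 03:45–09:00, 10:00–10:45, 11:45–12:00.
Farrukh → UTC: 05:15–06:45, 09:00–12:15, 13:15–14:00.
Carlos → UTC: 08:45–09:15, 11:30–14:15, 14:30–18:45, 19:30–19:45.
Beatriz ∩ Dana: 04:00–05:00, 05:30–08:15, 10:00–10:15, 11:45–12:00.
Beatriz ∩ Dana ∩ Farrukh: 05:30–06:45, 10:00–10:15, 11:45–12:00.
Beatriz ∩ Dana ∩ Farrukh ∩ Carlos: 11:45–12:00.
Windows ≥ 45 min: (none).

none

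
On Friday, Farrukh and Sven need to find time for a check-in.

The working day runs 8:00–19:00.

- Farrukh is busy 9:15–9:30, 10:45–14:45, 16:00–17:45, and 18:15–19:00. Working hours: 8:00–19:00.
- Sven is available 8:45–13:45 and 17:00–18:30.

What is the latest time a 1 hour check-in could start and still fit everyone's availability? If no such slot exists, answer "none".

Farrukh free within 08:00–19:00: 08:00–09:15, 09:30–10:45, 14:45–16:00, 17:45–18:15.
Farrukh ∩ Sven: 08:45–09:15, 09:30–10:45, 17:45–18:15.
Windows ≥ 60 min: 09:30–10:45.
Latest start in the last window 09:30–10:45 is 10:45 − 60 min = 09:45.

09:45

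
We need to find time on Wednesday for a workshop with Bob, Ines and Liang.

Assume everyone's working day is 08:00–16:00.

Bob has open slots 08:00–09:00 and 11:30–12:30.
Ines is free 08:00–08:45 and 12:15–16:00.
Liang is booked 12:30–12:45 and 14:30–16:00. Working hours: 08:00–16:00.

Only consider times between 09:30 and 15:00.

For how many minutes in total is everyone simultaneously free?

15 minutes

Liang free within 08:00–16:00: 08:00–12:30, 12:45–14:30.
Bob ∩ Ines: 08:00–08:45, 12:15–12:30.
Bob ∩ Ines ∩ Liang: 08:00–08:45, 12:15–12:30.
Restricted to 09:30–15:00: 12:15–12:30.
Total common minutes: 15.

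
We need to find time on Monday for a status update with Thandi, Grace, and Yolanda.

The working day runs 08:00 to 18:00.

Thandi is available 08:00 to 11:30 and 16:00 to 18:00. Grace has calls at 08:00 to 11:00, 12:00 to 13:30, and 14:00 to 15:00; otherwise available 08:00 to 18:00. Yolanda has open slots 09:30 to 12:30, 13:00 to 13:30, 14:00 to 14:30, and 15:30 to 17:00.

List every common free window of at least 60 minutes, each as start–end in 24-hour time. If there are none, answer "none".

Grace free within 08:00–18:00: 11:00–12:00, 13:30–14:00, 15:00–18:00.
Thandi ∩ Grace: 11:00–11:30, 16:00–18:00.
Thandi ∩ Grace ∩ Yolanda: 11:00–11:30, 16:00–17:00.
Windows ≥ 60 min: 16:00–17:00.

16:00–17:00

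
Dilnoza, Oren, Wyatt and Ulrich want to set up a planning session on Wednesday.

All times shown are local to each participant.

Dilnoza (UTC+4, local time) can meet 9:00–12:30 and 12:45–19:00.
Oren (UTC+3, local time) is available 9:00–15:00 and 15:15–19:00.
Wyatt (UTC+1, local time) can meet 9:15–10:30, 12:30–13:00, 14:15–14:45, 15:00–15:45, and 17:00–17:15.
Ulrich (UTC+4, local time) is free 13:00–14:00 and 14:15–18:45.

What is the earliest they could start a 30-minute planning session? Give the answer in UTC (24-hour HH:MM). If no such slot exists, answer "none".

09:00

Dilnoza → UTC: 05:00–08:30, 08:45–15:00.
Oren → UTC: 06:00–12:00, 12:15–16:00.
Wyatt → UTC: 08:15–09:30, 11:30–12:00, 13:15–13:45, 14:00–14:45, 16:00–16:15.
Ulrich → UTC: 09:00–10:00, 10:15–14:45.
Dilnoza ∩ Oren: 06:00–08:30, 08:45–12:00, 12:15–15:00.
Dilnoza ∩ Oren ∩ Wyatt: 08:15–08:30, 08:45–09:30, 11:30–12:00, 13:15–13:45, 14:00–14:45.
Dilnoza ∩ Oren ∩ Wyatt ∩ Ulrich: 09:00–09:30, 11:30–12:00, 13:15–13:45, 14:00–14:45.
Windows ≥ 30 min: 09:00–09:30, 11:30–12:00, 13:15–13:45, 14:00–14:45.
Earliest such window starts at 09:00.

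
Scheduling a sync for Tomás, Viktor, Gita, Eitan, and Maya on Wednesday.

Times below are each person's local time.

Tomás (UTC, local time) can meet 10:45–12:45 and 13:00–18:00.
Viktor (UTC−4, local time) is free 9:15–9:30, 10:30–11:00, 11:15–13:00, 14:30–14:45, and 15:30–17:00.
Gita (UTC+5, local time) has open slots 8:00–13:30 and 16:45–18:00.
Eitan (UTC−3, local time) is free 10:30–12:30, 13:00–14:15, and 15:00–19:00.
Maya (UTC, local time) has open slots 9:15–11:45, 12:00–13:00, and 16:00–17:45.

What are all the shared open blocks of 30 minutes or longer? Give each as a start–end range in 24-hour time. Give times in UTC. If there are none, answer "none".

none

Tomás → UTC: 10:45–12:45, 13:00–18:00.
Viktor → UTC: 13:15–13:30, 14:30–15:00, 15:15–17:00, 18:30–18:45, 19:30–21:00.
Gita → UTC: 03:00–08:30, 11:45–13:00.
Eitan → UTC: 13:30–15:30, 16:00–17:15, 18:00–22:00.
Maya → UTC: 09:15–11:45, 12:00–13:00, 16:00–17:45.
Tomás ∩ Viktor: 13:15–13:30, 14:30–15:00, 15:15–17:00.
Tomás ∩ Viktor ∩ Gita: (none).
Tomás ∩ Viktor ∩ Gita ∩ Eitan: (none).
Tomás ∩ Viktor ∩ Gita ∩ Eitan ∩ Maya: (none).
Windows ≥ 30 min: (none).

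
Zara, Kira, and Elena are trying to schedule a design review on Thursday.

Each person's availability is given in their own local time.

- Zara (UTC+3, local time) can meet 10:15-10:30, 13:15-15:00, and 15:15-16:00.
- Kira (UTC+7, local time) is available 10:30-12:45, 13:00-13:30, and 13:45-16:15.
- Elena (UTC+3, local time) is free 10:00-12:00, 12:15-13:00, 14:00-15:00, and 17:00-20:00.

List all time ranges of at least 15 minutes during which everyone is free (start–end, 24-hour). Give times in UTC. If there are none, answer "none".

Zara → UTC: 07:15–07:30, 10:15–12:00, 12:15–13:00.
Kira → UTC: 03:30–05:45, 06:00–06:30, 06:45–09:15.
Elena → UTC: 07:00–09:00, 09:15–10:00, 11:00–12:00, 14:00–17:00.
Zara ∩ Kira: 07:15–07:30.
Zara ∩ Kira ∩ Elena: 07:15–07:30.
Windows ≥ 15 min: 07:15–07:30.

07:15–07:30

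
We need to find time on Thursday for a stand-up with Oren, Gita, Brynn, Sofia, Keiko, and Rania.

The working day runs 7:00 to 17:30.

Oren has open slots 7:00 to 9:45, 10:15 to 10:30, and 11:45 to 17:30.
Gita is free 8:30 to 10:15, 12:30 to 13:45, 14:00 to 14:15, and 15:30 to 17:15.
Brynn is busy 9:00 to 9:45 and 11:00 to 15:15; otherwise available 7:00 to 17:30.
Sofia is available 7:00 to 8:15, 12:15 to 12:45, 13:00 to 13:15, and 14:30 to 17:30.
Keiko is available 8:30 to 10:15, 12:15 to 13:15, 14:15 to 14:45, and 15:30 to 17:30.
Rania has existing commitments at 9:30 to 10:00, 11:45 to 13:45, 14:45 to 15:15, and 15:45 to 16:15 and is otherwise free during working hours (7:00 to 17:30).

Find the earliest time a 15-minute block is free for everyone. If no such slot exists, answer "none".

Brynn free within 07:00–17:30: 07:00–09:00, 09:45–11:00, 15:15–17:30.
Rania free within 07:00–17:30: 07:00–09:30, 10:00–11:45, 13:45–14:45, 15:15–15:45, 16:15–17:30.
Oren ∩ Gita: 08:30–09:45, 12:30–13:45, 14:00–14:15, 15:30–17:15.
Oren ∩ Gita ∩ Brynn: 08:30–09:00, 15:30–17:15.
Oren ∩ Gita ∩ Brynn ∩ Sofia: 15:30–17:15.
Oren ∩ Gita ∩ Brynn ∩ Sofia ∩ Keiko: 15:30–17:15.
Oren ∩ Gita ∩ Brynn ∩ Sofia ∩ Keiko ∩ Rania: 15:30–15:45, 16:15–17:15.
Windows ≥ 15 min: 15:30–15:45, 16:15–17:15.
Earliest such window starts at 15:30.

15:30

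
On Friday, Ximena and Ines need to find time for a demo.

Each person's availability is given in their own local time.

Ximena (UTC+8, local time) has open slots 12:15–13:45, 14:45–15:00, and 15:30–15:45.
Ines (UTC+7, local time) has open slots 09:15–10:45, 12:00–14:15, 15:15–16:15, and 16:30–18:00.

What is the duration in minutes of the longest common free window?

45 minutes

Ximena → UTC: 04:15–05:45, 06:45–07:00, 07:30–07:45.
Ines → UTC: 02:15–03:45, 05:00–07:15, 08:15–09:15, 09:30–11:00.
Ximena ∩ Ines: 05:00–05:45, 06:45–07:00.
Common window lengths: 45, 15 min; longest is 45.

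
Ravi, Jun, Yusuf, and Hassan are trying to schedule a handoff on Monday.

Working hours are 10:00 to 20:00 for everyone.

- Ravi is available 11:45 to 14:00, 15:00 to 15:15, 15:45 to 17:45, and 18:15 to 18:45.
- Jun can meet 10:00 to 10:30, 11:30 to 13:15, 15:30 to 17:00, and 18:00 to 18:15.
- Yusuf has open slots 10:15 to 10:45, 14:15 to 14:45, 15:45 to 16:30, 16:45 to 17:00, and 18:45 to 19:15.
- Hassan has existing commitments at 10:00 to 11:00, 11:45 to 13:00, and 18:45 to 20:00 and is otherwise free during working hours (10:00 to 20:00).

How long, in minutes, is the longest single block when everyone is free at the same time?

Hassan free within 10:00–20:00: 11:00–11:45, 13:00–18:45.
Ravi ∩ Jun: 11:45–13:15, 15:45–17:00.
Ravi ∩ Jun ∩ Yusuf: 15:45–16:30, 16:45–17:00.
Ravi ∩ Jun ∩ Yusuf ∩ Hassan: 15:45–16:30, 16:45–17:00.
Common window lengths: 45, 15 min; longest is 45.

45 minutes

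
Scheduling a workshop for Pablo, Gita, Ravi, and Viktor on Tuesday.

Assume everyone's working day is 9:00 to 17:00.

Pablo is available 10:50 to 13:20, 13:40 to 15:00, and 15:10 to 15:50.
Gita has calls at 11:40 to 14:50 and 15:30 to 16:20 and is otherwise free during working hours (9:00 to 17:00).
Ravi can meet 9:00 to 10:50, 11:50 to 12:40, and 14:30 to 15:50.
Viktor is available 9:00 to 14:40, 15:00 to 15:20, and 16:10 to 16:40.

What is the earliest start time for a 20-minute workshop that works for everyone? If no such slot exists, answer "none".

Gita free within 09:00–17:00: 09:00–11:40, 14:50–15:30, 16:20–17:00.
Pablo ∩ Gita: 10:50–11:40, 14:50–15:00, 15:10–15:30.
Pablo ∩ Gita ∩ Ravi: 14:50–15:00, 15:10–15:30.
Pablo ∩ Gita ∩ Ravi ∩ Viktor: 15:10–15:20.
Windows ≥ 20 min: (none).

none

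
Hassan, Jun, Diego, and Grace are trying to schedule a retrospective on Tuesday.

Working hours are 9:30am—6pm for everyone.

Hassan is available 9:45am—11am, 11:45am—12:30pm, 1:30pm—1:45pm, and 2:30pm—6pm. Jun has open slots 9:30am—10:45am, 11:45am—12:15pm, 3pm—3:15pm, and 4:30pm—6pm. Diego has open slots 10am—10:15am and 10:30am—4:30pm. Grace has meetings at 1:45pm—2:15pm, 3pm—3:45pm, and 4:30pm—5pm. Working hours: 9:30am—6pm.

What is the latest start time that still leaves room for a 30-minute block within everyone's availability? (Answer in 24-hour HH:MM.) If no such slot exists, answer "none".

Grace free within 09:30–18:00: 09:30–13:45, 14:15–15:00, 15:45–16:30, 17:00–18:00.
Hassan ∩ Jun: 09:45–10:45, 11:45–12:15, 15:00–15:15, 16:30–18:00.
Hassan ∩ Jun ∩ Diego: 10:00–10:15, 10:30–10:45, 11:45–12:15, 15:00–15:15.
Hassan ∩ Jun ∩ Diego ∩ Grace: 10:00–10:15, 10:30–10:45, 11:45–12:15.
Windows ≥ 30 min: 11:45–12:15.
Latest start in the last window 11:45–12:15 is 12:15 − 30 min = 11:45.

11:45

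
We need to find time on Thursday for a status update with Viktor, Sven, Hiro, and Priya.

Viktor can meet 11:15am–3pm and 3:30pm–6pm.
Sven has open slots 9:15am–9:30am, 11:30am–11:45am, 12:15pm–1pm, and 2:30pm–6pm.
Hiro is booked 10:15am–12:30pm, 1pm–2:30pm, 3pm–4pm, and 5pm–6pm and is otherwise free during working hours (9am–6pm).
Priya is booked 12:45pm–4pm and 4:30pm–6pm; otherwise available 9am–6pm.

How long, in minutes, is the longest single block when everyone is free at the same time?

30 minutes

Hiro free within 09:00–18:00: 09:00–10:15, 12:30–13:00, 14:30–15:00, 16:00–17:00.
Priya free within 09:00–18:00: 09:00–12:45, 16:00–16:30.
Viktor ∩ Sven: 11:30–11:45, 12:15–13:00, 14:30–15:00, 15:30–18:00.
Viktor ∩ Sven ∩ Hiro: 12:30–13:00, 14:30–15:00, 16:00–17:00.
Viktor ∩ Sven ∩ Hiro ∩ Priya: 12:30–12:45, 16:00–16:30.
Common window lengths: 15, 30 min; longest is 30.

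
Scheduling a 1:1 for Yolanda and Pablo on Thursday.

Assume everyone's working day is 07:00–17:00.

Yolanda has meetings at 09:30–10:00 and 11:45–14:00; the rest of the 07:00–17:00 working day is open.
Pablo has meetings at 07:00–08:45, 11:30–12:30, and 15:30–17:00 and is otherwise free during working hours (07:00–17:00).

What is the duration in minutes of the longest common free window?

90 minutes

Yolanda free within 07:00–17:00: 07:00–09:30, 10:00–11:45, 14:00–17:00.
Pablo free within 07:00–17:00: 08:45–11:30, 12:30–15:30.
Yolanda ∩ Pablo: 08:45–09:30, 10:00–11:30, 14:00–15:30.
Common window lengths: 45, 90, 90 min; longest is 90.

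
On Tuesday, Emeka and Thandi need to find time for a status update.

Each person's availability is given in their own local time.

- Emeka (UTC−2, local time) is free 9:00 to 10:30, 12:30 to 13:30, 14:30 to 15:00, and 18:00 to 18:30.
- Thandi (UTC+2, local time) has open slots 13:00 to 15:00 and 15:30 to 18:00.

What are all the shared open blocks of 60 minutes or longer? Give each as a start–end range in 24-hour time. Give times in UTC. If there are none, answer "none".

Emeka → UTC: 11:00–12:30, 14:30–15:30, 16:30–17:00, 20:00–20:30.
Thandi → UTC: 11:00–13:00, 13:30–16:00.
Emeka ∩ Thandi: 11:00–12:30, 14:30–15:30.
Windows ≥ 60 min: 11:00–12:30, 14:30–15:30.

11:00–12:30, 14:30–15:30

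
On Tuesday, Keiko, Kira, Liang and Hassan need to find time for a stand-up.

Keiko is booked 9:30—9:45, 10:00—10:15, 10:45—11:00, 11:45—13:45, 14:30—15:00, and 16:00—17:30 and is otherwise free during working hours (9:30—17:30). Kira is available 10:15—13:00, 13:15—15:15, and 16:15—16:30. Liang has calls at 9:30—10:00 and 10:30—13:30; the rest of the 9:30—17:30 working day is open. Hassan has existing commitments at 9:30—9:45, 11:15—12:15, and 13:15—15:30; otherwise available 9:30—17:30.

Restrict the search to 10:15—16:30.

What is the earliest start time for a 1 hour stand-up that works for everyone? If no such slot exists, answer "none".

Keiko free within 09:30–17:30: 09:45–10:00, 10:15–10:45, 11:00–11:45, 13:45–14:30, 15:00–16:00.
Liang free within 09:30–17:30: 10:00–10:30, 13:30–17:30.
Hassan free within 09:30–17:30: 09:45–11:15, 12:15–13:15, 15:30–17:30.
Keiko ∩ Kira: 10:15–10:45, 11:00–11:45, 13:45–14:30, 15:00–15:15.
Keiko ∩ Kira ∩ Liang: 10:15–10:30, 13:45–14:30, 15:00–15:15.
Keiko ∩ Kira ∩ Liang ∩ Hassan: 10:15–10:30.
Restricted to 10:15–16:30: 10:15–10:30.
Windows ≥ 60 min: (none).

none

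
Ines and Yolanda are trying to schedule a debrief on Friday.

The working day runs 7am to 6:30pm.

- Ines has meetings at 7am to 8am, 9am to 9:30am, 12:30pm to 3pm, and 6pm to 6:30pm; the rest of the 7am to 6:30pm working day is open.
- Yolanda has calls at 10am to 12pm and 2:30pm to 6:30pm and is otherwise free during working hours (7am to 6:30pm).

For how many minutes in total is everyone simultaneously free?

120 minutes

Ines free within 07:00–18:30: 08:00–09:00, 09:30–12:30, 15:00–18:00.
Yolanda free within 07:00–18:30: 07:00–10:00, 12:00–14:30.
Ines ∩ Yolanda: 08:00–09:00, 09:30–10:00, 12:00–12:30.
Total common minutes: 60 + 30 + 30 = 120.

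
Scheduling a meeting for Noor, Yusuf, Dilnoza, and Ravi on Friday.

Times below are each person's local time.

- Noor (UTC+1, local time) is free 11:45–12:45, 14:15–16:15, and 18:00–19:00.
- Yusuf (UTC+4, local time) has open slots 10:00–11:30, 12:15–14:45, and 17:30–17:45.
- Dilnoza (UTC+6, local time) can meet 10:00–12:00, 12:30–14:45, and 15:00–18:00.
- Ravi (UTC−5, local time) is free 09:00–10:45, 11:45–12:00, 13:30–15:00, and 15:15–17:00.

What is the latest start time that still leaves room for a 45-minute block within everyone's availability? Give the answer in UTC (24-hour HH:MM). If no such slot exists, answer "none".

none

Noor → UTC: 10:45–11:45, 13:15–15:15, 17:00–18:00.
Yusuf → UTC: 06:00–07:30, 08:15–10:45, 13:30–13:45.
Dilnoza → UTC: 04:00–06:00, 06:30–08:45, 09:00–12:00.
Ravi → UTC: 14:00–15:45, 16:45–17:00, 18:30–20:00, 20:15–22:00.
Noor ∩ Yusuf: 13:30–13:45.
Noor ∩ Yusuf ∩ Dilnoza: (none).
Noor ∩ Yusuf ∩ Dilnoza ∩ Ravi: (none).
Windows ≥ 45 min: (none).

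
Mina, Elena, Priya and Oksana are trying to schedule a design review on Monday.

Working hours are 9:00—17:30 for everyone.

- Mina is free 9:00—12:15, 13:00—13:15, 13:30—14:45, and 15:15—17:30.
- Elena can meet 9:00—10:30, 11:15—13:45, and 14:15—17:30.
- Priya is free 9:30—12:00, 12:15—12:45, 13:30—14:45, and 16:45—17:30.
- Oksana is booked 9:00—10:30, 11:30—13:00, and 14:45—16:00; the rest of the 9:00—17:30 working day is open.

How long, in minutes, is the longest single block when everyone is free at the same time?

Oksana free within 09:00–17:30: 10:30–11:30, 13:00–14:45, 16:00–17:30.
Mina ∩ Elena: 09:00–10:30, 11:15–12:15, 13:00–13:15, 13:30–13:45, 14:15–14:45, 15:15–17:30.
Mina ∩ Elena ∩ Priya: 09:30–10:30, 11:15–12:00, 13:30–13:45, 14:15–14:45, 16:45–17:30.
Mina ∩ Elena ∩ Priya ∩ Oksana: 11:15–11:30, 13:30–13:45, 14:15–14:45, 16:45–17:30.
Common window lengths: 15, 15, 30, 45 min; longest is 45.

45 minutes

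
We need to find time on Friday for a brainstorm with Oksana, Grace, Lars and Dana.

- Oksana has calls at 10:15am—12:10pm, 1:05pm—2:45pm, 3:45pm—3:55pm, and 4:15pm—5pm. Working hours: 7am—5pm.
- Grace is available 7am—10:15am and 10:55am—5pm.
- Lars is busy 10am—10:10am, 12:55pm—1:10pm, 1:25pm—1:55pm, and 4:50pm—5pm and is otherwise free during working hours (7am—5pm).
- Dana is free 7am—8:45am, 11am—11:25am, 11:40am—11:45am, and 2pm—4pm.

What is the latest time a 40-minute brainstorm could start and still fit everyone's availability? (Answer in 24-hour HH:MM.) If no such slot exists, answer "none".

Oksana free within 07:00–17:00: 07:00–10:15, 12:10–13:05, 14:45–15:45, 15:55–16:15.
Lars free within 07:00–17:00: 07:00–10:00, 10:10–12:55, 13:10–13:25, 13:55–16:50.
Oksana ∩ Grace: 07:00–10:15, 12:10–13:05, 14:45–15:45, 15:55–16:15.
Oksana ∩ Grace ∩ Lars: 07:00–10:00, 10:10–10:15, 12:10–12:55, 14:45–15:45, 15:55–16:15.
Oksana ∩ Grace ∩ Lars ∩ Dana: 07:00–08:45, 14:45–15:45, 15:55–16:00.
Windows ≥ 40 min: 07:00–08:45, 14:45–15:45.
Latest start in the last window 14:45–15:45 is 15:45 − 40 min = 15:05.

15:05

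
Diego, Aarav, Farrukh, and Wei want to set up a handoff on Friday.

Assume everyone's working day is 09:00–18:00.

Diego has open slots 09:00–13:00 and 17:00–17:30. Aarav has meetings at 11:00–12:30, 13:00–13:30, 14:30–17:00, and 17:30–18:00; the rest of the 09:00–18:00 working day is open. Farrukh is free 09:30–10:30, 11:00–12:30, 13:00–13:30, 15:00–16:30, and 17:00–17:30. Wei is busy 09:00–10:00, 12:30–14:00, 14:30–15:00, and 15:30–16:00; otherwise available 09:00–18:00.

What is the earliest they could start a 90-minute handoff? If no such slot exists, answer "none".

Aarav free within 09:00–18:00: 09:00–11:00, 12:30–13:00, 13:30–14:30, 17:00–17:30.
Wei free within 09:00–18:00: 10:00–12:30, 14:00–14:30, 15:00–15:30, 16:00–18:00.
Diego ∩ Aarav: 09:00–11:00, 12:30–13:00, 17:00–17:30.
Diego ∩ Aarav ∩ Farrukh: 09:30–10:30, 17:00–17:30.
Diego ∩ Aarav ∩ Farrukh ∩ Wei: 10:00–10:30, 17:00–17:30.
Windows ≥ 90 min: (none).

none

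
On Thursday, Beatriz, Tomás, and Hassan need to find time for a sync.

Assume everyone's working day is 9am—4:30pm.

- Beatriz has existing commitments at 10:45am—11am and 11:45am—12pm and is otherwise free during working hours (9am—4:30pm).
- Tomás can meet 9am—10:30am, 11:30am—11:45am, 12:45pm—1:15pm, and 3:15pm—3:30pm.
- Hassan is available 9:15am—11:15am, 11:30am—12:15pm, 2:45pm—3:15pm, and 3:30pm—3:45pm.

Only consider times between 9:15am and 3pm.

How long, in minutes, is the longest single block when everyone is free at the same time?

75 minutes

Beatriz free within 09:00–16:30: 09:00–10:45, 11:00–11:45, 12:00–16:30.
Beatriz ∩ Tomás: 09:00–10:30, 11:30–11:45, 12:45–13:15, 15:15–15:30.
Beatriz ∩ Tomás ∩ Hassan: 09:15–10:30, 11:30–11:45.
Restricted to 09:15–15:00: 09:15–10:30, 11:30–11:45.
Common window lengths: 75, 15 min; longest is 75.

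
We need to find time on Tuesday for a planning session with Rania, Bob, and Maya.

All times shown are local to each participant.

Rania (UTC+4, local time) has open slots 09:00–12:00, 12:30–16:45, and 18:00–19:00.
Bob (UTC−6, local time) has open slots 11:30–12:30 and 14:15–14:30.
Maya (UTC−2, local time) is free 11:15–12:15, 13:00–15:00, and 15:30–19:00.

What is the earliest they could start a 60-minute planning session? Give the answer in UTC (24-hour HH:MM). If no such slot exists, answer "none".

Rania → UTC: 05:00–08:00, 08:30–12:45, 14:00–15:00.
Bob → UTC: 17:30–18:30, 20:15–20:30.
Maya → UTC: 13:15–14:15, 15:00–17:00, 17:30–21:00.
Rania ∩ Bob: (none).
Rania ∩ Bob ∩ Maya: (none).
Windows ≥ 60 min: (none).

none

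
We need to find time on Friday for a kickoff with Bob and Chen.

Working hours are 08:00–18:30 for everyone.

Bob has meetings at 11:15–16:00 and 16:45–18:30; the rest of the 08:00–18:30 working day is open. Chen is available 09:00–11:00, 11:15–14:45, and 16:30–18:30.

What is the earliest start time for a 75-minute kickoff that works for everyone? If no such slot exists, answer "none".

Bob free within 08:00–18:30: 08:00–11:15, 16:00–16:45.
Bob ∩ Chen: 09:00–11:00, 16:30–16:45.
Windows ≥ 75 min: 09:00–11:00.
Earliest such window starts at 09:00.

09:00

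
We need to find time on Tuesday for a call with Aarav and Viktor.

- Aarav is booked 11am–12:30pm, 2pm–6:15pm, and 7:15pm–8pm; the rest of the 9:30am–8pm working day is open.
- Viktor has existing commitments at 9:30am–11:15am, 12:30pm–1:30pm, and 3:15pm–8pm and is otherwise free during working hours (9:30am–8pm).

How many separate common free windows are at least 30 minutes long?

Aarav free within 09:30–20:00: 09:30–11:00, 12:30–14:00, 18:15–19:15.
Viktor free within 09:30–20:00: 11:15–12:30, 13:30–15:15.
Aarav ∩ Viktor: 13:30–14:00.
Windows ≥ 30 min: 13:30–14:00.
That's 1 window.

1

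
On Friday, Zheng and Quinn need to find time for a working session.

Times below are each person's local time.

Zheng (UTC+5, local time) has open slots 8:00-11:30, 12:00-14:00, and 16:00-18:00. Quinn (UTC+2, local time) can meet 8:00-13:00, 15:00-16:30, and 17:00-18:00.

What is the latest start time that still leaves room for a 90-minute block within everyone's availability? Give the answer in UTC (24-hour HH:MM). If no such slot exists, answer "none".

07:30

Zheng → UTC: 03:00–06:30, 07:00–09:00, 11:00–13:00.
Quinn → UTC: 06:00–11:00, 13:00–14:30, 15:00–16:00.
Zheng ∩ Quinn: 06:00–06:30, 07:00–09:00.
Windows ≥ 90 min: 07:00–09:00.
Latest start in the last window 07:00–09:00 is 09:00 − 90 min = 07:30.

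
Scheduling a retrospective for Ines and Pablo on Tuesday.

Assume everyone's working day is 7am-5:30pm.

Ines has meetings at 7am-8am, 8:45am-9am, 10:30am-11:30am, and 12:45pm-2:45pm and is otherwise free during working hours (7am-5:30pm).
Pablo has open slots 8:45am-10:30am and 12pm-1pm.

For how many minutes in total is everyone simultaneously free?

Ines free within 07:00–17:30: 08:00–08:45, 09:00–10:30, 11:30–12:45, 14:45–17:30.
Ines ∩ Pablo: 09:00–10:30, 12:00–12:45.
Total common minutes: 90 + 45 = 135.

135 minutes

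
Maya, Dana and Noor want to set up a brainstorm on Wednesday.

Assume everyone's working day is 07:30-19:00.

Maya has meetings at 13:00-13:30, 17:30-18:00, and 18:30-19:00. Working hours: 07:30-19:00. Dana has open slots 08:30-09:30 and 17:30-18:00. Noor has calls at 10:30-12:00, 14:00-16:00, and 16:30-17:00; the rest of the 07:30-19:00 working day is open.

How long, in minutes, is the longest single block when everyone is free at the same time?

60 minutes

Maya free within 07:30–19:00: 07:30–13:00, 13:30–17:30, 18:00–18:30.
Noor free within 07:30–19:00: 07:30–10:30, 12:00–14:00, 16:00–16:30, 17:00–19:00.
Maya ∩ Dana: 08:30–09:30.
Maya ∩ Dana ∩ Noor: 08:30–09:30.
Single common window of 60 minutes.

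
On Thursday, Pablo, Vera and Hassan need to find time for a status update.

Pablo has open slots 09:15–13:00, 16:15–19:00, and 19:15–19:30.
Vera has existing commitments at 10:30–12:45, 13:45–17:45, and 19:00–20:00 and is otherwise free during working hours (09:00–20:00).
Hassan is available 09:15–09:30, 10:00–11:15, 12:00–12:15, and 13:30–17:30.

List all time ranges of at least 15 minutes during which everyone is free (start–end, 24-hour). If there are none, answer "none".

09:15–09:30, 10:00–10:30

Vera free within 09:00–20:00: 09:00–10:30, 12:45–13:45, 17:45–19:00.
Pablo ∩ Vera: 09:15–10:30, 12:45–13:00, 17:45–19:00.
Pablo ∩ Vera ∩ Hassan: 09:15–09:30, 10:00–10:30.
Windows ≥ 15 min: 09:15–09:30, 10:00–10:30.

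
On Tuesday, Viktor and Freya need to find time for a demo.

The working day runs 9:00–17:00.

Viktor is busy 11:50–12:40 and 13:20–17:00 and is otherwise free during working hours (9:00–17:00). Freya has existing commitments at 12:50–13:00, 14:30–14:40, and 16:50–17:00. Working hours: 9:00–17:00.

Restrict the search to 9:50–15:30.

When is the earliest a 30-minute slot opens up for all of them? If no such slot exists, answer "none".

Viktor free within 09:00–17:00: 09:00–11:50, 12:40–13:20.
Freya free within 09:00–17:00: 09:00–12:50, 13:00–14:30, 14:40–16:50.
Viktor ∩ Freya: 09:00–11:50, 12:40–12:50, 13:00–13:20.
Restricted to 09:50–15:30: 09:50–11:50, 12:40–12:50, 13:00–13:20.
Windows ≥ 30 min: 09:50–11:50.
Earliest such window starts at 09:50.

09:50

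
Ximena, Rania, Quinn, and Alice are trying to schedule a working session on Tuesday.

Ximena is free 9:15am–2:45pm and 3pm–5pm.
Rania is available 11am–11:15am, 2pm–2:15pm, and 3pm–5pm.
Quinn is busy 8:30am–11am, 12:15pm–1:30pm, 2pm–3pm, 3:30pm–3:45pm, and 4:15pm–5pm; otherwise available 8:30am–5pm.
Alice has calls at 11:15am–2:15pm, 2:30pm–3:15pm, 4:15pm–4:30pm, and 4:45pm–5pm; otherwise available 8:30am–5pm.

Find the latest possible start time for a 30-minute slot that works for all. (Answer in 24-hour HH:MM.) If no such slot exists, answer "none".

Quinn free within 08:30–17:00: 11:00–12:15, 13:30–14:00, 15:00–15:30, 15:45–16:15.
Alice free within 08:30–17:00: 08:30–11:15, 14:15–14:30, 15:15–16:15, 16:30–16:45.
Ximena ∩ Rania: 11:00–11:15, 14:00–14:15, 15:00–17:00.
Ximena ∩ Rania ∩ Quinn: 11:00–11:15, 15:00–15:30, 15:45–16:15.
Ximena ∩ Rania ∩ Quinn ∩ Alice: 11:00–11:15, 15:15–15:30, 15:45–16:15.
Windows ≥ 30 min: 15:45–16:15.
Latest start in the last window 15:45–16:15 is 16:15 − 30 min = 15:45.

15:45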